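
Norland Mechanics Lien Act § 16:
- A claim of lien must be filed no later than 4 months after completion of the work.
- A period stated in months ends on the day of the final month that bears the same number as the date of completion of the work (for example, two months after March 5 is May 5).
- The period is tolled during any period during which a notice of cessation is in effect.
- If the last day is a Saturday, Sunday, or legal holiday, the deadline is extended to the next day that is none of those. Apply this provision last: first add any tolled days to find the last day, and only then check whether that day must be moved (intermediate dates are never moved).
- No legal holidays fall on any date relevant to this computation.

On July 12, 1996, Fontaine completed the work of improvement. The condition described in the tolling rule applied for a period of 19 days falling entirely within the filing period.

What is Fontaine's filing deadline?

December 2, 1996

4 months after July 12, 1996 is November 12, 1996.
Tolling adds 19 days: November 12, 1996 + 19 days = December 1, 1996.
December 1, 1996 is Sunday. The next qualifying day is December 2, 1996.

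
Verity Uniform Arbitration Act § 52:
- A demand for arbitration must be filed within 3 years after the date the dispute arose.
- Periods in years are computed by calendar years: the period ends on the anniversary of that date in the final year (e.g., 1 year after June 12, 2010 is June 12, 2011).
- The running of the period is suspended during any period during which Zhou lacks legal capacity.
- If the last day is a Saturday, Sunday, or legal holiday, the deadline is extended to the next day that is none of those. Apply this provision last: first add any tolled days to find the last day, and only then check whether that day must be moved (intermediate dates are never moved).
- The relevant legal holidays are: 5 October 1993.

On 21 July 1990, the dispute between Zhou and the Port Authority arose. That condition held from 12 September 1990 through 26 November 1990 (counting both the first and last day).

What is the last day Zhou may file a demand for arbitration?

3 years after 21 July 1990 is July 21, 1993.
From September 12, 1990 through November 26, 1990 inclusive is 76 days; tolling adds 76 days: July 21, 1993 + 76 days = October 5, 1993.
October 5, 1993 is a listed holiday. The next qualifying day is October 6, 1993.

October 6, 1993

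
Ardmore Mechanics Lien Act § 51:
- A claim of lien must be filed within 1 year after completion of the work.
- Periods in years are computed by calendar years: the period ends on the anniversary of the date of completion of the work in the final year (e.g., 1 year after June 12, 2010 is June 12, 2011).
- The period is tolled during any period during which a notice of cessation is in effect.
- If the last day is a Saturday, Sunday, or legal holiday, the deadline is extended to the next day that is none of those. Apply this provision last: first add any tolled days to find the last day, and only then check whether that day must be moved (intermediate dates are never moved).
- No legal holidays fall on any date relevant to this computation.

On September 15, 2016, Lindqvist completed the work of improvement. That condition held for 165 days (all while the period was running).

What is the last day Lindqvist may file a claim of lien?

1 year after September 15, 2016 is September 15, 2017.
Tolling adds 165 days: September 15, 2017 + 165 days = February 27, 2018.
February 27, 2018 is a Tuesday and not a legal holiday, so no extension applies.

February 27, 2018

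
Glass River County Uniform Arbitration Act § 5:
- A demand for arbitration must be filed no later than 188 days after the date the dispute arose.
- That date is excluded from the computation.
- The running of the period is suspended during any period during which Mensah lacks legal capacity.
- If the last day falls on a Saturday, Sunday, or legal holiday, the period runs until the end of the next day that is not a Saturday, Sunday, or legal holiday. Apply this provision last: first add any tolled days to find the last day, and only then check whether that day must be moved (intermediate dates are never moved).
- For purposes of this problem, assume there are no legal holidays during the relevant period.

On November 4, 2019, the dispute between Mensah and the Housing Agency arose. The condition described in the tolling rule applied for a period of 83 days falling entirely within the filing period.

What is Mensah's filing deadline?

August 3, 2020

188 days after November 4, 2019 is May 10, 2020.
Tolling adds 83 days: May 10, 2020 + 83 days = August 1, 2020.
August 1, 2020 is Saturday; August 2, 2020 is Sunday. The next qualifying day is August 3, 2020.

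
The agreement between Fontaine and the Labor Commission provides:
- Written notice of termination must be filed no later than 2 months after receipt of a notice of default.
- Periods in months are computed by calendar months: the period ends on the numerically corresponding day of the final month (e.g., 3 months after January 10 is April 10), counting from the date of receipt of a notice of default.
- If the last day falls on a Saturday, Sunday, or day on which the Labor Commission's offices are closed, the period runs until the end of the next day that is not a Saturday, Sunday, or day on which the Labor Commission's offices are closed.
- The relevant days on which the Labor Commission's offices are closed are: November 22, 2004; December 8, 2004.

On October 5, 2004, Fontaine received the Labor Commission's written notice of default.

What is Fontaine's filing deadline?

December 6, 2004

2 months after October 5, 2004 is December 5, 2004.
December 5, 2004 is Sunday. The next qualifying day is December 6, 2004.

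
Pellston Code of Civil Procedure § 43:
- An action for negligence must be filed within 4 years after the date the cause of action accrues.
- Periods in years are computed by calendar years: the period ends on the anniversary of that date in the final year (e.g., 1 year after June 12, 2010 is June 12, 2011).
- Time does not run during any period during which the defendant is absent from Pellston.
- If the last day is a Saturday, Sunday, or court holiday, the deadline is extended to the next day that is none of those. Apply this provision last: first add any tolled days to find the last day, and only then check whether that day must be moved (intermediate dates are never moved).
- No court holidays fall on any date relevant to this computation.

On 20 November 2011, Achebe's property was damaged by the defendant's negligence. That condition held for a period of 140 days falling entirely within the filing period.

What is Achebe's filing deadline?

4 years after 20 November 2011 is November 20, 2015.
Tolling adds 140 days: November 20, 2015 + 140 days = April 8, 2016.
April 8, 2016 is a Friday and not a court holiday, so no extension applies.

April 8, 2016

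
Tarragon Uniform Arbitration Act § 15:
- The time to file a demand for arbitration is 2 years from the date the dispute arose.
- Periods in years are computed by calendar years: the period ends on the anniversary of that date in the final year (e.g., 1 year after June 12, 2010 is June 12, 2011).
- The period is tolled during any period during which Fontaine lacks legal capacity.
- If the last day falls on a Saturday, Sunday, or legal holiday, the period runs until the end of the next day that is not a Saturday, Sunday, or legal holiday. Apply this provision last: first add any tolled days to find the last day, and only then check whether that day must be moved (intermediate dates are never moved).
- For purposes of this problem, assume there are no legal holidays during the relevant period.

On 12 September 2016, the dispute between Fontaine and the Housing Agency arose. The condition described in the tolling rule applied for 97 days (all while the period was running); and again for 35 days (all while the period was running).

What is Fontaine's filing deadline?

2 years after 12 September 2016 is September 12, 2018.
Tolling adds 97 days: September 12, 2018 + 97 days = December 18, 2018.
Tolling adds 35 days: December 18, 2018 + 35 days = January 22, 2019.
January 22, 2019 is a Tuesday and not a legal holiday, so no extension applies.

January 22, 2019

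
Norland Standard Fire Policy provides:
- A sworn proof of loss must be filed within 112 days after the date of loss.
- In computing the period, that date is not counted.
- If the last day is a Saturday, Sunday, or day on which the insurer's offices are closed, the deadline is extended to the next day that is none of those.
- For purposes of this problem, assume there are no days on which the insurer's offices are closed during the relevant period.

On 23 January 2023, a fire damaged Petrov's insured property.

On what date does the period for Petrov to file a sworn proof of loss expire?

May 15, 2023

112 days after 23 January 2023 is May 15, 2023.
May 15, 2023 is a Monday and not a day on which the insurer's offices are closed, so no extension applies.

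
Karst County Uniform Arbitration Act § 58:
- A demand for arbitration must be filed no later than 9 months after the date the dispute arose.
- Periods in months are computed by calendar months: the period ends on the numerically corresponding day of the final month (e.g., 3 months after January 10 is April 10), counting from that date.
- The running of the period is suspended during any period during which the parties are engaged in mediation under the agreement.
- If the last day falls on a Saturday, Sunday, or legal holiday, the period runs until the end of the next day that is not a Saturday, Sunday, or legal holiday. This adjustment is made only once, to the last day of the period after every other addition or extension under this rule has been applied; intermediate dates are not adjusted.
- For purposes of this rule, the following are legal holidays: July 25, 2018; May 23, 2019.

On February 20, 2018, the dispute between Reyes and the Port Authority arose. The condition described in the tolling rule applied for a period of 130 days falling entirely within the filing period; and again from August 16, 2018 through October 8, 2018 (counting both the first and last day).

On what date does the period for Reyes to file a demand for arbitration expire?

May 24, 2019

9 months after February 20, 2018 is November 20, 2018.
Tolling adds 130 days: November 20, 2018 + 130 days = March 30, 2019.
From August 16, 2018 through October 8, 2018 inclusive is 54 days; tolling adds 54 days: March 30, 2019 + 54 days = May 23, 2019.
May 23, 2019 is a listed holiday. The next qualifying day is May 24, 2019.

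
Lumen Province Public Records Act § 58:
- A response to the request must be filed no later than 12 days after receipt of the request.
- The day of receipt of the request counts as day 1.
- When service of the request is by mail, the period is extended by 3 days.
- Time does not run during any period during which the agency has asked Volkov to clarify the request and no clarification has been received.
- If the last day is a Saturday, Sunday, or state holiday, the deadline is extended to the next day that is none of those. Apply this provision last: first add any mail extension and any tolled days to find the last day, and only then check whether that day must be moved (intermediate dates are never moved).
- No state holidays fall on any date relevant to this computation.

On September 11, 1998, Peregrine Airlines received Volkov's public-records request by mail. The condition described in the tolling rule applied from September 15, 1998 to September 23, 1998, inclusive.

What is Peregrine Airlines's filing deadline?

Counting September 11, 1998 as day 1, day 12 is September 22, 1998.
Service was by mail, adding 3 days: September 22, 1998 + 3 days = September 25, 1998.
From September 15, 1998 through September 23, 1998 inclusive is 9 days; tolling adds 9 days: September 25, 1998 + 9 days = October 4, 1998.
October 4, 1998 is Sunday. The next qualifying day is October 5, 1998.

October 5, 1998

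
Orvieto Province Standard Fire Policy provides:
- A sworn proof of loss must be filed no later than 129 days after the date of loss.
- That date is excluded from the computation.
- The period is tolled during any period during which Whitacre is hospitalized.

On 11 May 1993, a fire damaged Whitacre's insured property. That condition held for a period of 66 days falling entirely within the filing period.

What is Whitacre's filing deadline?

129 days after 11 May 1993 is September 17, 1993.
Tolling adds 66 days: September 17, 1993 + 66 days = November 22, 1993.

November 22, 1993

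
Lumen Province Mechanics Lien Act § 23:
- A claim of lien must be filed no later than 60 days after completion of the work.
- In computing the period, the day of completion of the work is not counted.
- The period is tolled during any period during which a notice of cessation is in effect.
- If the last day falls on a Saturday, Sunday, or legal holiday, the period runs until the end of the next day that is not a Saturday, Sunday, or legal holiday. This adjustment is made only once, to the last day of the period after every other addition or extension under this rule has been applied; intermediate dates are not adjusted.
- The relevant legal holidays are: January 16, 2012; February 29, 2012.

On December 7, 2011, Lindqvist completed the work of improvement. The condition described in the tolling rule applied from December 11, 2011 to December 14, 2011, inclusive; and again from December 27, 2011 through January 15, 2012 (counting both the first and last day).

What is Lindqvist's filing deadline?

60 days after December 7, 2011 is February 5, 2012.
From December 11, 2011 through December 14, 2011 inclusive is 4 days; tolling adds 4 days: February 5, 2012 + 4 days = February 9, 2012.
From December 27, 2011 through January 15, 2012 inclusive is 20 days; tolling adds 20 days: February 9, 2012 + 20 days = February 29, 2012.
February 29, 2012 is a listed holiday. The next qualifying day is March 1, 2012.

March 1, 2012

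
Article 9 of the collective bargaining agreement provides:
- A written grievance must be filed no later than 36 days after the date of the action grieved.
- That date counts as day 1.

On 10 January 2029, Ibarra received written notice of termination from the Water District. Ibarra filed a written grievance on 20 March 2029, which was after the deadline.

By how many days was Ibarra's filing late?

Counting 10 January 2029 as day 1, day 36 is February 14, 2029.
The deadline is February 14, 2029; from February 14, 2029 to March 20, 2029 is 34 days.

34 days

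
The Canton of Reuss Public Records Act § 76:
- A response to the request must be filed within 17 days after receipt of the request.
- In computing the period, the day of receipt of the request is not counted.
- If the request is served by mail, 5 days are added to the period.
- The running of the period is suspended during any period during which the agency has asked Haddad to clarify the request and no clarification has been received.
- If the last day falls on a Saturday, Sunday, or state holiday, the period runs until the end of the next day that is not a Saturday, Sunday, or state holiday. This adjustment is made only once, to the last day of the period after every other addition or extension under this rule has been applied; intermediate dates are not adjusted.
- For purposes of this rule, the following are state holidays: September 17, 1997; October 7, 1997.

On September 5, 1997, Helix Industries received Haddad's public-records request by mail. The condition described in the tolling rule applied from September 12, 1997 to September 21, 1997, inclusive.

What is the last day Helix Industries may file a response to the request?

17 days after September 5, 1997 is September 22, 1997.
Service was by mail, adding 5 days: September 22, 1997 + 5 days = September 27, 1997.
From September 12, 1997 through September 21, 1997 inclusive is 10 days; tolling adds 10 days: September 27, 1997 + 10 days = October 7, 1997.
October 7, 1997 is a listed holiday. The next qualifying day is October 8, 1997.

October 8, 1997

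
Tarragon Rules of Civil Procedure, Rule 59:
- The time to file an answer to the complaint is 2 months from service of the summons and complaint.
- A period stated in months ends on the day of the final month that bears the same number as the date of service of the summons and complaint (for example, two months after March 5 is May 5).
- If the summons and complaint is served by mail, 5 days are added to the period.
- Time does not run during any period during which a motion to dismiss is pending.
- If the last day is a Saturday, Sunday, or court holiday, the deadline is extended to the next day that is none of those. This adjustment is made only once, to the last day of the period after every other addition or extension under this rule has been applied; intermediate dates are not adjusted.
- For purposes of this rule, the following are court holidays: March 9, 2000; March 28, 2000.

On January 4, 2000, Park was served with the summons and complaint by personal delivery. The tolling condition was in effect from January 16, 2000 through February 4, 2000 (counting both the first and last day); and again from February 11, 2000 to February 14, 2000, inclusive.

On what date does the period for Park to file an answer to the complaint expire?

2 months after January 4, 2000 is March 4, 2000.
Service was not by mail, so no mail extension applies.
From January 16, 2000 through February 4, 2000 inclusive is 20 days; tolling adds 20 days: March 4, 2000 + 20 days = March 24, 2000.
From February 11, 2000 through February 14, 2000 inclusive is 4 days; tolling adds 4 days: March 24, 2000 + 4 days = March 28, 2000.
March 28, 2000 is a listed holiday. The next qualifying day is March 29, 2000.

March 29, 2000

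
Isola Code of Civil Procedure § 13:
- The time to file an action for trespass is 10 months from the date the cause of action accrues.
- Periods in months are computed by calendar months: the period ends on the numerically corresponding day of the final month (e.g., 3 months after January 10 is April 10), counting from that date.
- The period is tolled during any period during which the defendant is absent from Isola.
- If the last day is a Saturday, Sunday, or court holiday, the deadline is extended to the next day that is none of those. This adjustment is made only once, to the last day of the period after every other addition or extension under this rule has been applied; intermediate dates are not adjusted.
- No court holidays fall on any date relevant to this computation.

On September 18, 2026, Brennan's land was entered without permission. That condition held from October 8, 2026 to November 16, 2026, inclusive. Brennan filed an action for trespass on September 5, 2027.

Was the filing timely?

10 months after September 18, 2026 is July 18, 2027.
From October 8, 2026 through November 16, 2026 inclusive is 40 days; tolling adds 40 days: July 18, 2027 + 40 days = August 27, 2027.
August 27, 2027 is a Friday and not a court holiday, so no extension applies.
The deadline is August 27, 2027; the filing on September 5, 2027 is after that date.

No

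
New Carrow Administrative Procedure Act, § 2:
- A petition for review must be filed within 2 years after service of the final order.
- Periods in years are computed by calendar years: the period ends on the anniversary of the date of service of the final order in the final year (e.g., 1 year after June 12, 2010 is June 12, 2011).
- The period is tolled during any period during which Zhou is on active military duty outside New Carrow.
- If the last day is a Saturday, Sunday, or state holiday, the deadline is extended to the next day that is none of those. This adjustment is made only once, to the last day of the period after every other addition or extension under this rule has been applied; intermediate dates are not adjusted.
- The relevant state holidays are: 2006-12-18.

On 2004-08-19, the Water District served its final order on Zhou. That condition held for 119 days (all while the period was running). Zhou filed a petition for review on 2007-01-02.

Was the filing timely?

No

2 years after 2004-08-19 is August 19, 2006.
Tolling adds 119 days: August 19, 2006 + 119 days = December 16, 2006.
December 16, 2006 is Saturday; December 17, 2006 is Sunday; December 18, 2006 is a listed holiday. The next qualifying day is December 19, 2006.
The deadline is December 19, 2006; the filing on January 2, 2007 is after that date.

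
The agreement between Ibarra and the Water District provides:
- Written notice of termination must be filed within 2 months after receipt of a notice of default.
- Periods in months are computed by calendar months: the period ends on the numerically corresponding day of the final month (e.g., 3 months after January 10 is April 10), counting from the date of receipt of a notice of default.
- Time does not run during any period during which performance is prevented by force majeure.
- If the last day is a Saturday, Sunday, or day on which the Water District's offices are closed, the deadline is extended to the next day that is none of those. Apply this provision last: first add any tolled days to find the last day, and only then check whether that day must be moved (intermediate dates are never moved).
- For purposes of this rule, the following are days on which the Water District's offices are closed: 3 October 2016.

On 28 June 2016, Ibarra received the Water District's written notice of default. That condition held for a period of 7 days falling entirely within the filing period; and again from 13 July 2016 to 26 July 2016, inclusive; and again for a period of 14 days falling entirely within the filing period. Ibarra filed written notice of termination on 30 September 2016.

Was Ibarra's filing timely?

2 months after 28 June 2016 is August 28, 2016.
Tolling adds 7 days: August 28, 2016 + 7 days = September 4, 2016.
From July 13, 2016 through July 26, 2016 inclusive is 14 days; tolling adds 14 days: September 4, 2016 + 14 days = September 18, 2016.
Tolling adds 14 days: September 18, 2016 + 14 days = October 2, 2016.
October 2, 2016 is Sunday; October 3, 2016 is a listed holiday. The next qualifying day is October 4, 2016.
The deadline is October 4, 2016; the filing on September 30, 2016 is on or before that date.

Yes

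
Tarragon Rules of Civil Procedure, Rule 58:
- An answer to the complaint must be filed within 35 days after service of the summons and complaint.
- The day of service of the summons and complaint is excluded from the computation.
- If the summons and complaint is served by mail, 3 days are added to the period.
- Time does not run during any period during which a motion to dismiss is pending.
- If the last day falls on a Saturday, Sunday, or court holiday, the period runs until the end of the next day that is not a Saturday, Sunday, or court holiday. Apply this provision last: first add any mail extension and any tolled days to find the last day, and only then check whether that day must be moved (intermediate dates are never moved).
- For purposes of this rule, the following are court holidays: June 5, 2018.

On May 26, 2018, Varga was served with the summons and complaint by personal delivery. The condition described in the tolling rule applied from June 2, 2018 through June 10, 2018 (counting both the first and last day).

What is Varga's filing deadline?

July 9, 2018

35 days after May 26, 2018 is June 30, 2018.
Service was not by mail, so no mail extension applies.
From June 2, 2018 through June 10, 2018 inclusive is 9 days; tolling adds 9 days: June 30, 2018 + 9 days = July 9, 2018.
July 9, 2018 is a Monday and not a court holiday, so no extension applies.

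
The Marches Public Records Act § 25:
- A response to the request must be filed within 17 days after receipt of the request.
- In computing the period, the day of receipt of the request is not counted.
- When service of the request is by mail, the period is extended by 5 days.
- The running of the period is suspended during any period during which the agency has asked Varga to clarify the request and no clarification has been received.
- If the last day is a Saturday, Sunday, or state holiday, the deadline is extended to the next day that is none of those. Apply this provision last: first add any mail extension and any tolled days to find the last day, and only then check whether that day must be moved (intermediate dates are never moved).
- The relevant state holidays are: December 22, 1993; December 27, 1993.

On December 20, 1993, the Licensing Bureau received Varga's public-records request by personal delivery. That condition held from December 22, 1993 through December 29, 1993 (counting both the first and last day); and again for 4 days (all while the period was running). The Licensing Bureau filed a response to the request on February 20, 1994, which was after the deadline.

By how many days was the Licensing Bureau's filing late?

33 days

17 days after December 20, 1993 is January 6, 1994.
Service was not by mail, so no mail extension applies.
From December 22, 1993 through December 29, 1993 inclusive is 8 days; tolling adds 8 days: January 6, 1994 + 8 days = January 14, 1994.
Tolling adds 4 days: January 14, 1994 + 4 days = January 18, 1994.
January 18, 1994 is a Tuesday and not a state holiday, so no extension applies.
The deadline is January 18, 1994; from January 18, 1994 to February 20, 1994 is 33 days.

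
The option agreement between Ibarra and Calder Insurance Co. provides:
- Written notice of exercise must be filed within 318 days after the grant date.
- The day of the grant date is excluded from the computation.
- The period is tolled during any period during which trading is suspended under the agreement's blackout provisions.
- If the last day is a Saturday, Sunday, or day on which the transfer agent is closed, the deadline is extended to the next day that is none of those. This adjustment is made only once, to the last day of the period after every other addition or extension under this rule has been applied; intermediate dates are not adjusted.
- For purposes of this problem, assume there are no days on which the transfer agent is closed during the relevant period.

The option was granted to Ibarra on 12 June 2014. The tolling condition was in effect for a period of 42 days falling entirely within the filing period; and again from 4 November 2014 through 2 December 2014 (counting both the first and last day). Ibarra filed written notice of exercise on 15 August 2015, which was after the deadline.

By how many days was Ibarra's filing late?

40 days

318 days after 12 June 2014 is April 26, 2015.
Tolling adds 42 days: April 26, 2015 + 42 days = June 7, 2015.
From November 4, 2014 through December 2, 2014 inclusive is 29 days; tolling adds 29 days: June 7, 2015 + 29 days = July 6, 2015.
July 6, 2015 is a Monday and not a day on which the transfer agent is closed, so no extension applies.
The deadline is July 6, 2015; from July 6, 2015 to August 15, 2015 is 40 days.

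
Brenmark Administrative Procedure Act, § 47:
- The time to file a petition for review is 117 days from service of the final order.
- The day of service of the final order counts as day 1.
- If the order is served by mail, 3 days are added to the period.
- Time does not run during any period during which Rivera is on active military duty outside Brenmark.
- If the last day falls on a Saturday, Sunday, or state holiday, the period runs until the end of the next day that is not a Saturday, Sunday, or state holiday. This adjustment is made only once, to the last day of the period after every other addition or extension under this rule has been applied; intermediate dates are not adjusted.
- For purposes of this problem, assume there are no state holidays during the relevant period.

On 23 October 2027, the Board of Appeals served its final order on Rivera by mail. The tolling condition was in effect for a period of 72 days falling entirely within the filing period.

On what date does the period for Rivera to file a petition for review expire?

Counting 23 October 2027 as day 1, day 117 is February 16, 2028.
Service was by mail, adding 3 days: February 16, 2028 + 3 days = February 19, 2028.
Tolling adds 72 days: February 19, 2028 + 72 days = May 1, 2028.
May 1, 2028 is a Monday and not a state holiday, so no extension applies.

May 1, 2028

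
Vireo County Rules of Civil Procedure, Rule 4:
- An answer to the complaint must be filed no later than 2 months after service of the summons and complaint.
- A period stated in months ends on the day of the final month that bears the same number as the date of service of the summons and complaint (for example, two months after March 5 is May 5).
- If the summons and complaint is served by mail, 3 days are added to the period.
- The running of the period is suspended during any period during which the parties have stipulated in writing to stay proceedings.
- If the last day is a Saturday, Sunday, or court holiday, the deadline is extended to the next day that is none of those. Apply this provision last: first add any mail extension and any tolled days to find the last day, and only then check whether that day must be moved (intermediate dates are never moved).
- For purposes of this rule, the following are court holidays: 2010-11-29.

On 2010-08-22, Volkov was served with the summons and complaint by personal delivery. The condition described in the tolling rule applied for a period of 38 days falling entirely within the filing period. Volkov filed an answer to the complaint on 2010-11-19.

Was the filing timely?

2 months after 2010-08-22 is October 22, 2010.
Service was not by mail, so no mail extension applies.
Tolling adds 38 days: October 22, 2010 + 38 days = November 29, 2010.
November 29, 2010 is a listed holiday. The next qualifying day is November 30, 2010.
The deadline is November 30, 2010; the filing on November 19, 2010 is on or before that date.

Yes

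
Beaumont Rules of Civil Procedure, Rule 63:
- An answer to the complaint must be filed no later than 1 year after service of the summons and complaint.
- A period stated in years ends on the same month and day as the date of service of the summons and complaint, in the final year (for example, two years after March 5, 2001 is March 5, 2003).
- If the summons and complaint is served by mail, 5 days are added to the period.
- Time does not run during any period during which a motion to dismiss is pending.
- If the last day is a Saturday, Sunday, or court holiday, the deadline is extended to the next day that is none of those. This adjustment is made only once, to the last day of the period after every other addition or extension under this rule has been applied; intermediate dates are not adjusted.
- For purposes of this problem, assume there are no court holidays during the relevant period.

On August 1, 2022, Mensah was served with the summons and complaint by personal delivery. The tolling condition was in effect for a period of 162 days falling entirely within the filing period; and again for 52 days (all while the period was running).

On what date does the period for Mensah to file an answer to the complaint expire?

1 year after August 1, 2022 is August 1, 2023.
Service was not by mail, so no mail extension applies.
Tolling adds 162 days: August 1, 2023 + 162 days = January 10, 2024.
Tolling adds 52 days: January 10, 2024 + 52 days = March 2, 2024.
March 2, 2024 is Saturday; March 3, 2024 is Sunday. The next qualifying day is March 4, 2024.

March 4, 2024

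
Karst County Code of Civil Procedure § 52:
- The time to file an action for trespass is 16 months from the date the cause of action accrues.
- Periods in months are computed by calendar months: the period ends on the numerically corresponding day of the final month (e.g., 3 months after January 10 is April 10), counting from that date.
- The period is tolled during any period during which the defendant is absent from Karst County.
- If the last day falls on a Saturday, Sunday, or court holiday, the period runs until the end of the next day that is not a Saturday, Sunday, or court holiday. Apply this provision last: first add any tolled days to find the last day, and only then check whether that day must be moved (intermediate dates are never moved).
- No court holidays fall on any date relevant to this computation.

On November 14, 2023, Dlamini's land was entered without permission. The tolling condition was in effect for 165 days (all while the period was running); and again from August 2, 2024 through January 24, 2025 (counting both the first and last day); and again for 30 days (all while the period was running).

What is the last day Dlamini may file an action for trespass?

16 months after November 14, 2023 is March 14, 2025.
Tolling adds 165 days: March 14, 2025 + 165 days = August 26, 2025.
From August 2, 2024 through January 24, 2025 inclusive is 176 days; tolling adds 176 days: August 26, 2025 + 176 days = February 18, 2026.
Tolling adds 30 days: February 18, 2026 + 30 days = March 20, 2026.
March 20, 2026 is a Friday and not a court holiday, so no extension applies.

March 20, 2026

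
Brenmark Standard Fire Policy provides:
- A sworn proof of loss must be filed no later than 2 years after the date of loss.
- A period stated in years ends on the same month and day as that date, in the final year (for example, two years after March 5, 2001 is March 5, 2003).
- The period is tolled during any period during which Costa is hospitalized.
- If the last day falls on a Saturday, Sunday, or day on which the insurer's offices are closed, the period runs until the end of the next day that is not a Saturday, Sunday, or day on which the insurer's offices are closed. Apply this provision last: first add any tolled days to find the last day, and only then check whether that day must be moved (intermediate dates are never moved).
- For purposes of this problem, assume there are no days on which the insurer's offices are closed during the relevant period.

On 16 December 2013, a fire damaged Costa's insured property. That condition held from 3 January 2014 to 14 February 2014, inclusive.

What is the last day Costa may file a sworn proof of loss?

January 28, 2016

2 years after 16 December 2013 is December 16, 2015.
From January 3, 2014 through February 14, 2014 inclusive is 43 days; tolling adds 43 days: December 16, 2015 + 43 days = January 28, 2016.
January 28, 2016 is a Thursday and not a day on which the insurer's offices are closed, so no extension applies.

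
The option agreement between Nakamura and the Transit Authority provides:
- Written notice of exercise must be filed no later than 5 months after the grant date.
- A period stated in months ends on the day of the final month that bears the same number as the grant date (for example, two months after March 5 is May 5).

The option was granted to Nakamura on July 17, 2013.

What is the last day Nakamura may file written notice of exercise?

5 months after July 17, 2013 is December 17, 2013.

December 17, 2013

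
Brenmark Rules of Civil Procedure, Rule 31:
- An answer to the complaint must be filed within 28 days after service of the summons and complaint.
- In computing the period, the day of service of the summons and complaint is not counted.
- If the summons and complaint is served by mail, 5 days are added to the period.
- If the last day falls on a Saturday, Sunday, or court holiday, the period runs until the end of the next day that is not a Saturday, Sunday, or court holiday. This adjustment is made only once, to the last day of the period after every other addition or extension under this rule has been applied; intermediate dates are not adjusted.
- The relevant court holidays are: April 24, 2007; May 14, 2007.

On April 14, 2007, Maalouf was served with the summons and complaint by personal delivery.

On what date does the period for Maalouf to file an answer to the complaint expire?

May 15, 2007

28 days after April 14, 2007 is May 12, 2007.
Service was not by mail, so no mail extension applies.
May 12, 2007 is Saturday; May 13, 2007 is Sunday; May 14, 2007 is a listed holiday. The next qualifying day is May 15, 2007.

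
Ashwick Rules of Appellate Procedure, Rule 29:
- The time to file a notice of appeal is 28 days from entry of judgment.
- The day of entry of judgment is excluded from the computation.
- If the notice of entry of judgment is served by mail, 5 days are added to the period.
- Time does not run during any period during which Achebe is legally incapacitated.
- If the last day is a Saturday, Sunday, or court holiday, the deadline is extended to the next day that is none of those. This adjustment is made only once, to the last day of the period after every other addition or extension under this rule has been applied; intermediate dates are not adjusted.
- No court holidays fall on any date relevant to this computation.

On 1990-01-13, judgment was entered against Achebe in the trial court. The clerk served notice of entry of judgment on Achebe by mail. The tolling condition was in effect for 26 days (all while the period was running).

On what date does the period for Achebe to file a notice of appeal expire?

March 13, 1990

28 days after 1990-01-13 is February 10, 1990.
Service was by mail, adding 5 days: February 10, 1990 + 5 days = February 15, 1990.
Tolling adds 26 days: February 15, 1990 + 26 days = March 13, 1990.
March 13, 1990 is a Tuesday and not a court holiday, so no extension applies.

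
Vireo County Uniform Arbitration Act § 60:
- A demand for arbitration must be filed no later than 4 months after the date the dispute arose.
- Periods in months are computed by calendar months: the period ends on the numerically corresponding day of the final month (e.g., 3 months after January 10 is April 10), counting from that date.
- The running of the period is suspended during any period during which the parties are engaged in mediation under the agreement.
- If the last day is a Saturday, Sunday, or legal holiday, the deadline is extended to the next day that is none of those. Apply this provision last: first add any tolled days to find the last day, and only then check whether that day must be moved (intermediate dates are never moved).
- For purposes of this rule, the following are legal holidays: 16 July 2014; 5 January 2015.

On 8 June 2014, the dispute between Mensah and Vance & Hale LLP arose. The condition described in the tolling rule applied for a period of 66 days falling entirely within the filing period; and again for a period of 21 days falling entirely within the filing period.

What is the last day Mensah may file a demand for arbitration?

4 months after 8 June 2014 is October 8, 2014.
Tolling adds 66 days: October 8, 2014 + 66 days = December 13, 2014.
Tolling adds 21 days: December 13, 2014 + 21 days = January 3, 2015.
January 3, 2015 is Saturday; January 4, 2015 is Sunday; January 5, 2015 is a listed holiday. The next qualifying day is January 6, 2015.

January 6, 2015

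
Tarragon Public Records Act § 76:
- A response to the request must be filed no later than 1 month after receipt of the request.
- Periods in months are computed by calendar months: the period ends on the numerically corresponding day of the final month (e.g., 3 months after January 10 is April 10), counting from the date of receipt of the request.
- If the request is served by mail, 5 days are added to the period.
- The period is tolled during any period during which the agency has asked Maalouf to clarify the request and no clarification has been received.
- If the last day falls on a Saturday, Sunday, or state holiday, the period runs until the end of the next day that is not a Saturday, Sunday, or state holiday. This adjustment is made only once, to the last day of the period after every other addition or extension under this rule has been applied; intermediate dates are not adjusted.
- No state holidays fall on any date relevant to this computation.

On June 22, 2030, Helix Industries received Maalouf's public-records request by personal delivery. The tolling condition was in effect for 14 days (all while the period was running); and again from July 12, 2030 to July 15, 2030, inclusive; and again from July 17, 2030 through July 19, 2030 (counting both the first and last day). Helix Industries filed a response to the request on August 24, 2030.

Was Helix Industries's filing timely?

1 month after June 22, 2030 is July 22, 2030.
Service was not by mail, so no mail extension applies.
Tolling adds 14 days: July 22, 2030 + 14 days = August 5, 2030.
From July 12, 2030 through July 15, 2030 inclusive is 4 days; tolling adds 4 days: August 5, 2030 + 4 days = August 9, 2030.
From July 17, 2030 through July 19, 2030 inclusive is 3 days; tolling adds 3 days: August 9, 2030 + 3 days = August 12, 2030.
August 12, 2030 is a Monday and not a state holiday, so no extension applies.
The deadline is August 12, 2030; the filing on August 24, 2030 is after that date.

No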